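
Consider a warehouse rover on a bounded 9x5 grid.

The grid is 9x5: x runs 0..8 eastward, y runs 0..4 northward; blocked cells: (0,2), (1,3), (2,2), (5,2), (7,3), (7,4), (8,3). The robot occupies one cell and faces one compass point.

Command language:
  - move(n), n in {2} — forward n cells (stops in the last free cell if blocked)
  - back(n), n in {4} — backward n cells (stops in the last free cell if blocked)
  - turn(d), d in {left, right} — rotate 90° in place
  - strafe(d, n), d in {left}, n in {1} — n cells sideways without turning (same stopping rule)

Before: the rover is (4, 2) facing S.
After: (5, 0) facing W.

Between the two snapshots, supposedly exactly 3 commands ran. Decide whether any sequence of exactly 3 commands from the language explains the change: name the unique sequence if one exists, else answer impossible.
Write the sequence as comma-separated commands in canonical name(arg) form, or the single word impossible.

key: position moved to (5,0) AND the heading swung to W — translation plus rotation needed
t0: (4, 2) facing S
1. move(2) → (4, 0) facing S
2. strafe(left, 1) → (5, 0) facing S
3. turn(right) → (5, 0) facing W
no other 3-command option fits: unique.

move(2), strafe(left, 1), turn(right)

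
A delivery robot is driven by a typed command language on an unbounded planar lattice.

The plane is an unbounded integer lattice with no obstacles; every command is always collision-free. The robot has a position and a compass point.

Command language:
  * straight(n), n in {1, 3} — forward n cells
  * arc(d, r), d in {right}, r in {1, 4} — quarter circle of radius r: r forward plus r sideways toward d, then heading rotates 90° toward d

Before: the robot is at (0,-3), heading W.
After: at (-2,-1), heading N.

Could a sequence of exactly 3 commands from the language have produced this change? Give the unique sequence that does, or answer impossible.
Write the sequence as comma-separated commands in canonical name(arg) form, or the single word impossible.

key: position moved to (-2,-1) AND the heading swung to N — translation plus rotation needed
begin: at (0,-3), heading W
1. straight(1) → at (-1,-3), heading W
2. arc(right, 1) → at (-2,-2), heading N
3. straight(1) → at (-2,-1), heading N
uniquely the one of 64 3-step routes that fits.

straight(1), arc(right, 1), straight(1)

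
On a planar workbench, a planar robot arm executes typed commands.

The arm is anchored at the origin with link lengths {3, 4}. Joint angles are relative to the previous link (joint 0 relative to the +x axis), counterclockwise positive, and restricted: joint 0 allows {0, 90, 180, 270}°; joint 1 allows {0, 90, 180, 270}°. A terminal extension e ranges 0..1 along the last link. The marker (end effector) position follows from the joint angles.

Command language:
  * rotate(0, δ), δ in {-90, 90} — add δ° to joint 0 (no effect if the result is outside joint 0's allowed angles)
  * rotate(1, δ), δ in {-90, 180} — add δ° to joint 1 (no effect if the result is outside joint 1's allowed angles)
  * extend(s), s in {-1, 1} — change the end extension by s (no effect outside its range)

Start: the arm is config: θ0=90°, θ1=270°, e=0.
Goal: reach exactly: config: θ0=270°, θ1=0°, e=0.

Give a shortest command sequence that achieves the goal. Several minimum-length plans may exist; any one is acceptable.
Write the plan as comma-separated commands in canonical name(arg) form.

rotate(0, 90), rotate(0, 90), rotate(1, 180), rotate(1, -90)

t0: config: θ0=90°, θ1=270°, e=0
1. rotate(0, 90) → config: θ0=180°, θ1=270°, e=0
2. rotate(0, 90) → config: θ0=270°, θ1=270°, e=0
3. rotate(1, 180) → config: θ0=270°, θ1=90°, e=0
4. rotate(1, -90) → config: θ0=270°, θ1=0°, e=0
minimal: 4 command(s), checked below 4.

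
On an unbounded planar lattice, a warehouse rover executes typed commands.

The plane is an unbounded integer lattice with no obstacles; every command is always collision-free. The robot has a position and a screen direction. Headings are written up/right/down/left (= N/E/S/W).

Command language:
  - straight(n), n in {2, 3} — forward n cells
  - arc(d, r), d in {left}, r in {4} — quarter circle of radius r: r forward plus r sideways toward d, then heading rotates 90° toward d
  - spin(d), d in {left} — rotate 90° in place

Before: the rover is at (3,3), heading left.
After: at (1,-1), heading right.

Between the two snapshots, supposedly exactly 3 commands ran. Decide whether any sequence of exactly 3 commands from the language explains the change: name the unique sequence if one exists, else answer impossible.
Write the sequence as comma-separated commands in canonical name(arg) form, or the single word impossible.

arc(left, 4), spin(left), straight(2)

key: position moved to (1,-1) AND the heading swung to E — translation plus rotation needed
start: at (3,3), heading left
1. arc(left, 4) → at (-1,-1), heading down
2. spin(left) → at (-1,-1), heading right
3. straight(2) → at (1,-1), heading right
no rival 3-sequence matches.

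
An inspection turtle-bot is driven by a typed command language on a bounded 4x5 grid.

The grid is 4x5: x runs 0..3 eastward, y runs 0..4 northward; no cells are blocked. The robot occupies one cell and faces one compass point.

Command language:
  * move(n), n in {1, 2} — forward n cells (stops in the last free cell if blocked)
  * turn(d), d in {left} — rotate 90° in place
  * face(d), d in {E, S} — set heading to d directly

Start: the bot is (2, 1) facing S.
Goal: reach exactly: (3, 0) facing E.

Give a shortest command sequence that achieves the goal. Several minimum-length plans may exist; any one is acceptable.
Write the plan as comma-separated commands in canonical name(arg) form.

start: (2, 1) facing S
step 1 (move(2)): (2, 0) facing S
step 2 (turn(left)): (2, 0) facing E
step 3 (move(2)): (3, 0) facing E
nothing shorter than 3 reaches the goal.

move(2), turn(left), move(2)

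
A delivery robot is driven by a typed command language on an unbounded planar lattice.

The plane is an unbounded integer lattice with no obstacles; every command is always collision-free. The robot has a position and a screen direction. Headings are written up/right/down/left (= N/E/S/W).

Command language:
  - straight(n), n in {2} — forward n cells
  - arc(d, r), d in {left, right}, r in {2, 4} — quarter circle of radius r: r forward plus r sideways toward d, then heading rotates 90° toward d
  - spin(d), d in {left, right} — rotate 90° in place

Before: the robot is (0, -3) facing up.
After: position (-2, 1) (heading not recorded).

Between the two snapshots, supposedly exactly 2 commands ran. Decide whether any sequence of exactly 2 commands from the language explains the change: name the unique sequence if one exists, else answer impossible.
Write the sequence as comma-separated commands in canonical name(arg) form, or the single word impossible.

key: running arc(left, 2) before straight(2) would end elsewhere — order is forced
t0: (0, -3) facing up
step 1 (straight(2)): (0, -1) facing up
step 2 (arc(left, 2)): (-2, 1) facing left
no other 2-command option fits: unique.

straight(2), arc(left, 2)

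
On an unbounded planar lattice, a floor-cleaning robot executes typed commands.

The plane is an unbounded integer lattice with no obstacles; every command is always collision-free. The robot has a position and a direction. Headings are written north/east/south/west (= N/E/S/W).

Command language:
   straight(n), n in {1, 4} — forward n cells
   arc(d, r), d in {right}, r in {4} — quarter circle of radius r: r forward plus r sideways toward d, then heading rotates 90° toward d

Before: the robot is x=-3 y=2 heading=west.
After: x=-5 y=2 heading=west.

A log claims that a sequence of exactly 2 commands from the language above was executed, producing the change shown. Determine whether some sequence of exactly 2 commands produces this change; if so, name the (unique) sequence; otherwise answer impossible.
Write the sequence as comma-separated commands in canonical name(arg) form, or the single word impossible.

key: heading stays W — no command in the sequence turns
begin: x=-3 y=2 heading=west
t=1 straight(1) ⇒ x=-4 y=2 heading=west
t=2 straight(1) ⇒ x=-5 y=2 heading=west
no other 2-command option fits: unique.

straight(1), straight(1)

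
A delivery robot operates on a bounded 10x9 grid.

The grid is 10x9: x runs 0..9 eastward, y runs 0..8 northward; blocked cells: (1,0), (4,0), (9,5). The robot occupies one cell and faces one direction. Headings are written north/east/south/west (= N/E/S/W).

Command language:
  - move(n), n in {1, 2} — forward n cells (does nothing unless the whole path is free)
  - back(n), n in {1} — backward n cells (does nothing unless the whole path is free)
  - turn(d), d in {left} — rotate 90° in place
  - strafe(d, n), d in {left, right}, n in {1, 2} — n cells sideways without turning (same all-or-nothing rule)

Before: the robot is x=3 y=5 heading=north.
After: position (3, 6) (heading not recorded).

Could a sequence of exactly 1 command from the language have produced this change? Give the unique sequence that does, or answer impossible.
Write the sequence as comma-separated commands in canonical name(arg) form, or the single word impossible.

start: x=3 y=5 heading=north
step 1 (move(1)): x=3 y=6 heading=north
no other 1-command option fits: unique.

move(1)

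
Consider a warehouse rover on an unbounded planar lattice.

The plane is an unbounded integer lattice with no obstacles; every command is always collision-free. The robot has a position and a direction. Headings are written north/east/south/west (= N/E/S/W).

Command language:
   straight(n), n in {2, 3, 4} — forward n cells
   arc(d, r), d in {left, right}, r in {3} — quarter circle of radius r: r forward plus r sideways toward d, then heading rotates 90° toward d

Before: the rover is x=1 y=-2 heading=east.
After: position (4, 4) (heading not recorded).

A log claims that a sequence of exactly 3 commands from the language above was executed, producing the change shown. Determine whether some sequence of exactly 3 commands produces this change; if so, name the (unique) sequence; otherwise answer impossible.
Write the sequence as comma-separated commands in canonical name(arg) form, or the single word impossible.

key: running arc(left, 3) before straight(3) would end elsewhere — order is forced
begin: x=1 y=-2 heading=east
[1] after straight(3): x=4 y=-2 heading=east
[2] after arc(left, 3): x=7 y=1 heading=north
[3] after arc(left, 3): x=4 y=4 heading=west
no rival 3-sequence matches.

straight(3), arc(left, 3), arc(left, 3)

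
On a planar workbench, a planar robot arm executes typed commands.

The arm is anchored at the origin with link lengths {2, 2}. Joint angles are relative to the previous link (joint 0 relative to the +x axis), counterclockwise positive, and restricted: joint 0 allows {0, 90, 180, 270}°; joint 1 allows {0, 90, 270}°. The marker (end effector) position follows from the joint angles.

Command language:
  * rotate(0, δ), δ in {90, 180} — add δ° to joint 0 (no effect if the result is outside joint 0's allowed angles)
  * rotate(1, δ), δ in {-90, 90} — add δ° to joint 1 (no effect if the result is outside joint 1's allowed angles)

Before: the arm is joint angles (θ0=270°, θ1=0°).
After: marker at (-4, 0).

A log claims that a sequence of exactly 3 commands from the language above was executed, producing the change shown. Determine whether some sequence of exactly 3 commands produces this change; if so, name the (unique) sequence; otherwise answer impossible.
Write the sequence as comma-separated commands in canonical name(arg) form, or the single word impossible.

rotate(0, 90), rotate(0, 90), rotate(0, 90)

initial: joint angles (θ0=270°, θ1=0°)
[1] after rotate(0, 90): joint angles (θ0=0°, θ1=0°)
[2] after rotate(0, 90): joint angles (θ0=90°, θ1=0°)
[3] after rotate(0, 90): joint angles (θ0=180°, θ1=0°)
uniquely the one of 64 3-step routes that fits.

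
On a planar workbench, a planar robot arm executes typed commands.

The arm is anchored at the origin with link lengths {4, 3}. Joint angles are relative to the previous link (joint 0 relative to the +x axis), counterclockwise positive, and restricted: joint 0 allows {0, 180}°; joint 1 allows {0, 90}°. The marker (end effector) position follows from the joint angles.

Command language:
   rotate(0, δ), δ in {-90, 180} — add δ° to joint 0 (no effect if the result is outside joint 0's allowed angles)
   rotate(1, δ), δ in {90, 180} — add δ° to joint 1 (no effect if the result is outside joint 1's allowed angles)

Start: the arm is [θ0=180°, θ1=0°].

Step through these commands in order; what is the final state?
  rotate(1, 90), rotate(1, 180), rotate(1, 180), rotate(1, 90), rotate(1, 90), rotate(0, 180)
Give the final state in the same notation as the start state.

t0: [θ0=180°, θ1=0°]
t=1 rotate(1, 90) ⇒ [θ0=180°, θ1=90°]
t=2 rotate(1, 180) ⇒ [θ0=180°, θ1=90°]
t=3 rotate(1, 180) ⇒ [θ0=180°, θ1=90°]
t=4 rotate(1, 90) ⇒ [θ0=180°, θ1=90°]
t=5 rotate(1, 90) ⇒ [θ0=180°, θ1=90°]
t=6 rotate(0, 180) ⇒ [θ0=0°, θ1=90°]

[θ0=0°, θ1=90°]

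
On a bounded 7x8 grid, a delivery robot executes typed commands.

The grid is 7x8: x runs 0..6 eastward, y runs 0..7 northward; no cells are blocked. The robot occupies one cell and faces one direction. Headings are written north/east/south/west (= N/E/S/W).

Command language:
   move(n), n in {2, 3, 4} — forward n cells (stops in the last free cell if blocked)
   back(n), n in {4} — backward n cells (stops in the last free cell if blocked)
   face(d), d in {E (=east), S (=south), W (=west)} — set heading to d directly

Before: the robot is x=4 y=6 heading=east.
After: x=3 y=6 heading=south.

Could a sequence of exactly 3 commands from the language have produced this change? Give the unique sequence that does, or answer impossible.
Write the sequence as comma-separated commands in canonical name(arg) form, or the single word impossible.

back(4), move(3), face(S)

key: cell and facing (now S) both changed — the 3 commands mix motion and turning
start: x=4 y=6 heading=east
1. back(4) → x=0 y=6 heading=east
2. move(3) → x=3 y=6 heading=east
3. face(S) → x=3 y=6 heading=south
no rival 3-sequence matches.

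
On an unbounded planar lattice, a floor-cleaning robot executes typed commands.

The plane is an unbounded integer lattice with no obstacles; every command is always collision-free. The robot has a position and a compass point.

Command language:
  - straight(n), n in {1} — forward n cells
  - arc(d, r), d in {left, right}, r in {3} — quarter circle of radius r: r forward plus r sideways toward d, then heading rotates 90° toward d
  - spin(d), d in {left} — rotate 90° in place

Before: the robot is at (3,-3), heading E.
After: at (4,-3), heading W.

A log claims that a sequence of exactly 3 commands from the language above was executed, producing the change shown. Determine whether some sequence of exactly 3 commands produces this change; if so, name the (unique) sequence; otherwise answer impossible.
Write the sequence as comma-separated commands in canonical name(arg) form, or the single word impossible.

key: position moved to (4,-3) AND the heading swung to W — translation plus rotation needed
start: at (3,-3), heading E
step 1 (straight(1)): at (4,-3), heading E
step 2 (spin(left)): at (4,-3), heading N
step 3 (spin(left)): at (4,-3), heading W
no rival 3-sequence matches.

straight(1), spin(left), spin(left)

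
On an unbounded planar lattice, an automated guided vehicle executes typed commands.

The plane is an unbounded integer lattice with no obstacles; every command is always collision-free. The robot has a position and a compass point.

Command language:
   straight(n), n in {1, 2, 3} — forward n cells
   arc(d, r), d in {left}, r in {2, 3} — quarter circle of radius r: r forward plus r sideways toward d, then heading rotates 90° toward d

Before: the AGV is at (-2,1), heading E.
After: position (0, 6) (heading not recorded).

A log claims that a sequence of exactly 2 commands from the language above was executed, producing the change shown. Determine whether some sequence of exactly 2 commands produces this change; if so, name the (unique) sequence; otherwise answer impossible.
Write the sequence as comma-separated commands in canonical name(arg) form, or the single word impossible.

arc(left, 2), straight(3)

key: order matters: swapping arc(left, 2) and straight(3) lands elsewhere
initial: at (-2,1), heading E
t=1 arc(left, 2) ⇒ at (0,3), heading N
t=2 straight(3) ⇒ at (0,6), heading N
all 25 alternatives checked — unique.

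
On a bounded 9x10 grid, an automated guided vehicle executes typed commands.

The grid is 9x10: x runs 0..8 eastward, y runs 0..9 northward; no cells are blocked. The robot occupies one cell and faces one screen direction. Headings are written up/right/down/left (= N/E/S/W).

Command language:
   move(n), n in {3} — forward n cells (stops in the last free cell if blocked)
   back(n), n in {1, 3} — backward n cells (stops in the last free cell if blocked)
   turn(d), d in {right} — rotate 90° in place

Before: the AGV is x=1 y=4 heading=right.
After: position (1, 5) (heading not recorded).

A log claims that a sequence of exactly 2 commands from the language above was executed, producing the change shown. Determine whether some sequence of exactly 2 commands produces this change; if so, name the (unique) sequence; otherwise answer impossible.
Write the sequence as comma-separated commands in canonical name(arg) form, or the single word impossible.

key: running back(1) before turn(right) would end elsewhere — order is forced
start: x=1 y=4 heading=right
t=1 turn(right) ⇒ x=1 y=4 heading=down
t=2 back(1) ⇒ x=1 y=5 heading=down
no other 2-command option fits: unique.

turn(right), back(1)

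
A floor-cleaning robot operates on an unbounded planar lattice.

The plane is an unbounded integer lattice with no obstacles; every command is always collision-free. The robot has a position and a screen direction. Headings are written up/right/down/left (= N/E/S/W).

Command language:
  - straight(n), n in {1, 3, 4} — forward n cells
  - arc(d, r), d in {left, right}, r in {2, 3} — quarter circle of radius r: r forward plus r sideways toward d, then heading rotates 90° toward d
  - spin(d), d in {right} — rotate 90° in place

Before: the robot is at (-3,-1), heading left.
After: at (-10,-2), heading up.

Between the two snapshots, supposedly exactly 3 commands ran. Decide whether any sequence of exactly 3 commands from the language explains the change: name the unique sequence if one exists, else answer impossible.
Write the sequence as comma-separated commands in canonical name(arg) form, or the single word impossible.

key: position moved to (-10,-2) AND the heading swung to N — translation plus rotation needed
from: at (-3,-1), heading left
step 1 (arc(left, 2)): at (-5,-3), heading down
step 2 (arc(right, 2)): at (-7,-5), heading left
step 3 (arc(right, 3)): at (-10,-2), heading up
no other 3-command option fits: unique.

arc(left, 2), arc(right, 2), arc(right, 3)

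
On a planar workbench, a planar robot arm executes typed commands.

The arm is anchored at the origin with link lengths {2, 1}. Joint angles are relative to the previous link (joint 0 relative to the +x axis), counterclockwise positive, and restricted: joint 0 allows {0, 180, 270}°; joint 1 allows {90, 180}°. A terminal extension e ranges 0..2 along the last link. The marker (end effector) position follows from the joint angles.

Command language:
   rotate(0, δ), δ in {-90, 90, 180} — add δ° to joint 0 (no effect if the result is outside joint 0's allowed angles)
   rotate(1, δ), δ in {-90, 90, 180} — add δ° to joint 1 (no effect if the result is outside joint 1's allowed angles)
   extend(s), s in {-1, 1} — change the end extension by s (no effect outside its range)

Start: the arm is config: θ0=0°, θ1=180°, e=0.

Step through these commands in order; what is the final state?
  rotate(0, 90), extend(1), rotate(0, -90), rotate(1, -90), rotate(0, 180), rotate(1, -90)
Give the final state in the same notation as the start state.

start: config: θ0=0°, θ1=180°, e=0
step 1 (rotate(0, 90)): config: θ0=0°, θ1=180°, e=0
step 2 (extend(1)): config: θ0=0°, θ1=180°, e=1
step 3 (rotate(0, -90)): config: θ0=270°, θ1=180°, e=1
step 4 (rotate(1, -90)): config: θ0=270°, θ1=90°, e=1
step 5 (rotate(0, 180)): config: θ0=270°, θ1=90°, e=1
step 6 (rotate(1, -90)): config: θ0=270°, θ1=90°, e=1

config: θ0=270°, θ1=90°, e=1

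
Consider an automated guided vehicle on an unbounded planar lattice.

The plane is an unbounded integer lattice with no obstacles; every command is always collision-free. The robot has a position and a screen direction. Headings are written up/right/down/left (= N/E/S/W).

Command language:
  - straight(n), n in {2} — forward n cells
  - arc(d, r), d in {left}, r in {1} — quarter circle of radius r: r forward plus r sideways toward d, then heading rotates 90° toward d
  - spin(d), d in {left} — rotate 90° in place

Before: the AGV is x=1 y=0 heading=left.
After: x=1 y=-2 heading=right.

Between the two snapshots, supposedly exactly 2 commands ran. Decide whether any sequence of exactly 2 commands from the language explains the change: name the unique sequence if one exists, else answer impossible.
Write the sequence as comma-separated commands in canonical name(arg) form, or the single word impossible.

arc(left, 1), arc(left, 1)

key: position moved to (1,-2) AND the heading swung to E — translation plus rotation needed
begin: x=1 y=0 heading=left
[1] after arc(left, 1): x=0 y=-1 heading=down
[2] after arc(left, 1): x=1 y=-2 heading=right
no rival 2-sequence matches.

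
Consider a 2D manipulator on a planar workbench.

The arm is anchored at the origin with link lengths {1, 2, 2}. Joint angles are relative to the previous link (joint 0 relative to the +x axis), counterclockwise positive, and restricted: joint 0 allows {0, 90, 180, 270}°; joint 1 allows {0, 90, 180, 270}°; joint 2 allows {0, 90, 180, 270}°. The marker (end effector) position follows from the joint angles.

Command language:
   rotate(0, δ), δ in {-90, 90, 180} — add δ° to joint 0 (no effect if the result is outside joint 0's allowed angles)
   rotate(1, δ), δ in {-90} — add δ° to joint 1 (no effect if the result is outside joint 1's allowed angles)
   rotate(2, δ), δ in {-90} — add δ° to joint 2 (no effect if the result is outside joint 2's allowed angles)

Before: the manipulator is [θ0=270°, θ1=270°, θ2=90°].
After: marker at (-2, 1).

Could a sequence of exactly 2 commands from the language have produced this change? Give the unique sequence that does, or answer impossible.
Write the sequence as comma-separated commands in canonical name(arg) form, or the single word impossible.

rotate(2, -90), rotate(2, -90)

begin: [θ0=270°, θ1=270°, θ2=90°]
t=1 rotate(2, -90) ⇒ [θ0=270°, θ1=270°, θ2=0°]
t=2 rotate(2, -90) ⇒ [θ0=270°, θ1=270°, θ2=270°]
no other 2-command option fits: unique.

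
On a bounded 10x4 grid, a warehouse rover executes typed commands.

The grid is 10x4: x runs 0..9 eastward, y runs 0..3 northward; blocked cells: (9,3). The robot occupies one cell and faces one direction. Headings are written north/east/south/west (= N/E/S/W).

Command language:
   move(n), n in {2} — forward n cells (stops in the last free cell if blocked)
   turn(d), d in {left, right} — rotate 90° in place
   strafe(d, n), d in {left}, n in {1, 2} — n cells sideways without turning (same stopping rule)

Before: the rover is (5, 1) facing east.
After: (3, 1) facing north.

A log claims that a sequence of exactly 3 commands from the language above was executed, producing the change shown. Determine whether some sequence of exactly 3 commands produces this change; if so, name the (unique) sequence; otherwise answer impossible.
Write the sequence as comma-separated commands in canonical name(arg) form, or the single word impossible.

key: running strafe(left, 1) before turn(left) would end elsewhere — order is forced
begin: (5, 1) facing east
[1] after turn(left): (5, 1) facing north
[2] after strafe(left, 1): (4, 1) facing north
[3] after strafe(left, 1): (3, 1) facing north
all 125 alternatives checked — unique.

turn(left), strafe(left, 1), strafe(left, 1)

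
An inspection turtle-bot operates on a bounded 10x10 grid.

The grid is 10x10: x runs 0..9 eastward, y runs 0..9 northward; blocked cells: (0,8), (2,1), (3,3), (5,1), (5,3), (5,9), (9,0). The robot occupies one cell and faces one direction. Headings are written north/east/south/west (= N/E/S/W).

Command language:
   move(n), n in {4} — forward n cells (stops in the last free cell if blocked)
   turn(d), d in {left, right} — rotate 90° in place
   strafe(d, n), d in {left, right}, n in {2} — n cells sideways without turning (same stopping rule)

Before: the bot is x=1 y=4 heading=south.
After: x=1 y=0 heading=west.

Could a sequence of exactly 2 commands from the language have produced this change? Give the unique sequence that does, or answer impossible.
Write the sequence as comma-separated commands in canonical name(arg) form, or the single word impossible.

move(4), turn(right)

key: cell and facing (now W) both changed — the 2 commands mix motion and turning
begin: x=1 y=4 heading=south
1. move(4) → x=1 y=0 heading=south
2. turn(right) → x=1 y=0 heading=west
all 25 alternatives checked — unique.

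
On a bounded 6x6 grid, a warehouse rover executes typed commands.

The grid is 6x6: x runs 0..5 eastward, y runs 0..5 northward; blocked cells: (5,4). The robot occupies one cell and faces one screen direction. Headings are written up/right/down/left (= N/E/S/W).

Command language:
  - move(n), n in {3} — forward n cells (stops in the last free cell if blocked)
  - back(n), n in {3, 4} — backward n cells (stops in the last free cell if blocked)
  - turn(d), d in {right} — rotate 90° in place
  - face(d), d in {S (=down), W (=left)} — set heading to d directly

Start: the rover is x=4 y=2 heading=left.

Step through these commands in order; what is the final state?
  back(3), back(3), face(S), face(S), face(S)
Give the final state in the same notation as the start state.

x=5 y=2 heading=down

from: x=4 y=2 heading=left
[1] after back(3): x=5 y=2 heading=left
[2] after back(3): x=5 y=2 heading=left
[3] after face(S): x=5 y=2 heading=down
[4] after face(S): x=5 y=2 heading=down
[5] after face(S): x=5 y=2 heading=down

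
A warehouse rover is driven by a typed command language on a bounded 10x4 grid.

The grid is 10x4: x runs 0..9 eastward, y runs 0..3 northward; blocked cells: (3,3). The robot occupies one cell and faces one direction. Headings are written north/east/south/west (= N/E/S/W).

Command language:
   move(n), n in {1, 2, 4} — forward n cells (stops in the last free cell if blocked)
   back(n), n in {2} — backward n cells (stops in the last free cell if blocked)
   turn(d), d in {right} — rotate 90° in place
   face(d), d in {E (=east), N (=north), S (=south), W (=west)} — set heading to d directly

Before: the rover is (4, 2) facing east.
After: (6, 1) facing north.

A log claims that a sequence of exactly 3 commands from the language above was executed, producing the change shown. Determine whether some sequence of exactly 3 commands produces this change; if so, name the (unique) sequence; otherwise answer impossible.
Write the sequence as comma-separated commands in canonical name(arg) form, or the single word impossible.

no 3-step route produces this change.

impossible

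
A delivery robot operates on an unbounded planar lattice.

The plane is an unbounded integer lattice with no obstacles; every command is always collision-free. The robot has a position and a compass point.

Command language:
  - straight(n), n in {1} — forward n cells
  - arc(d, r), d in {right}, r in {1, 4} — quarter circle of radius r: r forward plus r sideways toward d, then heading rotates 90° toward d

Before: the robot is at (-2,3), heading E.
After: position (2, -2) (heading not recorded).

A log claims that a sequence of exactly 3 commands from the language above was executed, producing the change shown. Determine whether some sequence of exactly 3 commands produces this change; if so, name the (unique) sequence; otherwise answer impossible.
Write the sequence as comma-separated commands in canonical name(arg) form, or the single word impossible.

key: order matters: swapping straight(1) and arc(right, 1) lands elsewhere
from: at (-2,3), heading E
1. straight(1) → at (-1,3), heading E
2. arc(right, 4) → at (3,-1), heading S
3. arc(right, 1) → at (2,-2), heading W
all 27 alternatives checked — unique.

straight(1), arc(right, 4), arc(right, 1)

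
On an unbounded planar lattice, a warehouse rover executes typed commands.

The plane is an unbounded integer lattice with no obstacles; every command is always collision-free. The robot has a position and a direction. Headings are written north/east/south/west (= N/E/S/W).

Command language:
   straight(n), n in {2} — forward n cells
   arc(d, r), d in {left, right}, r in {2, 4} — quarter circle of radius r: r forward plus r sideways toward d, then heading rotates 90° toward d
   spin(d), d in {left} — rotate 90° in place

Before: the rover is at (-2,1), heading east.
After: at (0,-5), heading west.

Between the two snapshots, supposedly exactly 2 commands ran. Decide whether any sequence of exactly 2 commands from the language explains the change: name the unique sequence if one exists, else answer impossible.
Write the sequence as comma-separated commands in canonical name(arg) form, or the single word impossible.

key: position moved to (0,-5) AND the heading swung to W — translation plus rotation needed
begin: at (-2,1), heading east
[1] after arc(right, 4): at (2,-3), heading south
[2] after arc(right, 2): at (0,-5), heading west
no other 2-command option fits: unique.

arc(right, 4), arc(right, 2)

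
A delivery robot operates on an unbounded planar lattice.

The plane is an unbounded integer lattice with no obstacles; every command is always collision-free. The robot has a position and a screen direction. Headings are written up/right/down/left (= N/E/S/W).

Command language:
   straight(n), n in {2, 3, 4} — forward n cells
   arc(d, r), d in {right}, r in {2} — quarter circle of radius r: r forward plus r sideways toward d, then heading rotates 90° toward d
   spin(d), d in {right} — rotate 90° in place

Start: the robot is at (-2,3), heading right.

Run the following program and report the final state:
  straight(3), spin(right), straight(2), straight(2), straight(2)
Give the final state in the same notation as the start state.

at (1,-3), heading down

begin: at (-2,3), heading right
step 1 (straight(3)): at (1,3), heading right
step 2 (spin(right)): at (1,3), heading down
step 3 (straight(2)): at (1,1), heading down
step 4 (straight(2)): at (1,-1), heading down
step 5 (straight(2)): at (1,-3), heading down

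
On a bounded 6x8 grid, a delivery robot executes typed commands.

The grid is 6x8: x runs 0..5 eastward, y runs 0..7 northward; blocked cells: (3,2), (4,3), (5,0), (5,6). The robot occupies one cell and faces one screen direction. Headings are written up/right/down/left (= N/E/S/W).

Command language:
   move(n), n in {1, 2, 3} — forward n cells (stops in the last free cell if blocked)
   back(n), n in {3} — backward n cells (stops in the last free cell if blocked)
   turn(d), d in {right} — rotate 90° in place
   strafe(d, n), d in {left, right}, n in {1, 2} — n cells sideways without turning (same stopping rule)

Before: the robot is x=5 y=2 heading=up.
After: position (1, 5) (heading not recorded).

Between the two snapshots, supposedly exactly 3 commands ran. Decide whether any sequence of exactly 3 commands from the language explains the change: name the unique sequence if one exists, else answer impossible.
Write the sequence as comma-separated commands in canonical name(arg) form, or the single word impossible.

move(3), strafe(left, 2), strafe(left, 2)

key: order matters: swapping move(3) and strafe(left, 2) lands elsewhere
begin: x=5 y=2 heading=up
1. move(3) → x=5 y=5 heading=up
2. strafe(left, 2) → x=3 y=5 heading=up
3. strafe(left, 2) → x=1 y=5 heading=up
no rival 3-sequence matches.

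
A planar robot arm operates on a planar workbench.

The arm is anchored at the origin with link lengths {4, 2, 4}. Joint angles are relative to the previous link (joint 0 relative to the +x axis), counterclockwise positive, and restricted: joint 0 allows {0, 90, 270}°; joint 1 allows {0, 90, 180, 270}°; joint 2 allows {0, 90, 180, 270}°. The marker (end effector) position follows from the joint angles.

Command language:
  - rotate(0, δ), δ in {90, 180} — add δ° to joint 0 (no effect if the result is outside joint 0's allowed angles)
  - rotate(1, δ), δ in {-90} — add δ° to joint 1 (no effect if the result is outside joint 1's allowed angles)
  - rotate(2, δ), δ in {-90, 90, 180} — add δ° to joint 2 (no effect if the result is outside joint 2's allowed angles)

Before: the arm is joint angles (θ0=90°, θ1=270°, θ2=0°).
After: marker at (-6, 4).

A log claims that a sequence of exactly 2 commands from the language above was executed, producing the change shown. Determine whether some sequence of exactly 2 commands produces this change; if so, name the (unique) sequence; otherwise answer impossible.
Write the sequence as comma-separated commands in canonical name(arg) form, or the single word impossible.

rotate(1, -90), rotate(1, -90)

begin: joint angles (θ0=90°, θ1=270°, θ2=0°)
1. rotate(1, -90) → joint angles (θ0=90°, θ1=180°, θ2=0°)
2. rotate(1, -90) → joint angles (θ0=90°, θ1=90°, θ2=0°)
no rival 2-sequence matches.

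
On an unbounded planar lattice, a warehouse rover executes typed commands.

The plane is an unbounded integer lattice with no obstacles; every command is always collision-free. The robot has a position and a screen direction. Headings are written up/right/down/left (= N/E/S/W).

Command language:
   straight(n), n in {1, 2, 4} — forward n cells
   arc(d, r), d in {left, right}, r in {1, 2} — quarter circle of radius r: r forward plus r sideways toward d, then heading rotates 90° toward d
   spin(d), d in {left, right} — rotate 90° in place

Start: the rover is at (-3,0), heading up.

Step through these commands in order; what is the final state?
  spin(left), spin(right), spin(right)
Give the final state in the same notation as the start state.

initial: at (-3,0), heading up
step 1 (spin(left)): at (-3,0), heading left
step 2 (spin(right)): at (-3,0), heading up
step 3 (spin(right)): at (-3,0), heading right

at (-3,0), heading right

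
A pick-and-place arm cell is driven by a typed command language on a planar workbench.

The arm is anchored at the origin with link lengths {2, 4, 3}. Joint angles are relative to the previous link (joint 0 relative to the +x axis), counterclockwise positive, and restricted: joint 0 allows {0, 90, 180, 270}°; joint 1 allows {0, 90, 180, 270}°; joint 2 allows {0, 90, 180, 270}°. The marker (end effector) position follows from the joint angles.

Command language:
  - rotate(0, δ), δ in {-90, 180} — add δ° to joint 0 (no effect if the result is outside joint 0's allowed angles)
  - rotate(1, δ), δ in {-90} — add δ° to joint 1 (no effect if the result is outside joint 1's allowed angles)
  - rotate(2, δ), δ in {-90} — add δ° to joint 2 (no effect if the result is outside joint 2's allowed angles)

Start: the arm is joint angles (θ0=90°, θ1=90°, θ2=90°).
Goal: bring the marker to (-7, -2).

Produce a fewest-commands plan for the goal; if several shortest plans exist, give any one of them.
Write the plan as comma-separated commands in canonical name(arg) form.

rotate(1, -90), rotate(1, -90), rotate(2, -90), rotate(0, 180)

begin: joint angles (θ0=90°, θ1=90°, θ2=90°)
t=1 rotate(1, -90) ⇒ joint angles (θ0=90°, θ1=0°, θ2=90°)
t=2 rotate(1, -90) ⇒ joint angles (θ0=90°, θ1=270°, θ2=90°)
t=3 rotate(2, -90) ⇒ joint angles (θ0=90°, θ1=270°, θ2=0°)
t=4 rotate(0, 180) ⇒ joint angles (θ0=270°, θ1=270°, θ2=0°)
no 3-step plan works, so 4 is optimal.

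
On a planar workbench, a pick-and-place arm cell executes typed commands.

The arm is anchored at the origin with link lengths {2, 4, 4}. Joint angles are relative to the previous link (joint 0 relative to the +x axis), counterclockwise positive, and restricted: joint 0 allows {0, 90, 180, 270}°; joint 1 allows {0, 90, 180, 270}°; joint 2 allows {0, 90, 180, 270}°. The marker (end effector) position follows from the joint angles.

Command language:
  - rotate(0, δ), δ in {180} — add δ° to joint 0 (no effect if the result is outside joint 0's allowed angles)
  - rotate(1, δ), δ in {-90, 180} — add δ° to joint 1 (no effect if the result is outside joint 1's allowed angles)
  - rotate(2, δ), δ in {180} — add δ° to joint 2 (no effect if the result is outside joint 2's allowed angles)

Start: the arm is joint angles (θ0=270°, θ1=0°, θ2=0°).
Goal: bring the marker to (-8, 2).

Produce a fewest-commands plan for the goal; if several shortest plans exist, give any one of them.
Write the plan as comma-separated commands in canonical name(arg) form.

begin: joint angles (θ0=270°, θ1=0°, θ2=0°)
1. rotate(1, 180) → joint angles (θ0=270°, θ1=180°, θ2=0°)
2. rotate(1, -90) → joint angles (θ0=270°, θ1=90°, θ2=0°)
3. rotate(0, 180) → joint angles (θ0=90°, θ1=90°, θ2=0°)
nothing shorter than 3 reaches the goal.

rotate(1, 180), rotate(1, -90), rotate(0, 180)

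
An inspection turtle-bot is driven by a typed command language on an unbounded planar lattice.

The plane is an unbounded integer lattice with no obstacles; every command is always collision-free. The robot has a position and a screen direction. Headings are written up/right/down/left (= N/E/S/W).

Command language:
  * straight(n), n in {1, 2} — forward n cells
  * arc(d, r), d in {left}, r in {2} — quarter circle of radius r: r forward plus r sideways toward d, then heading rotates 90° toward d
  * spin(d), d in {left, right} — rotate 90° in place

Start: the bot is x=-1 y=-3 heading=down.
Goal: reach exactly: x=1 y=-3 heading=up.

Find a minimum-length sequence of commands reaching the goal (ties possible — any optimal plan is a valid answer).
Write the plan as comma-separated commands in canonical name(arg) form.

spin(left), straight(2), spin(left)

initial: x=-1 y=-3 heading=down
1. spin(left) → x=-1 y=-3 heading=right
2. straight(2) → x=1 y=-3 heading=right
3. spin(left) → x=1 y=-3 heading=up
shorter routes all fall short; 3 is best.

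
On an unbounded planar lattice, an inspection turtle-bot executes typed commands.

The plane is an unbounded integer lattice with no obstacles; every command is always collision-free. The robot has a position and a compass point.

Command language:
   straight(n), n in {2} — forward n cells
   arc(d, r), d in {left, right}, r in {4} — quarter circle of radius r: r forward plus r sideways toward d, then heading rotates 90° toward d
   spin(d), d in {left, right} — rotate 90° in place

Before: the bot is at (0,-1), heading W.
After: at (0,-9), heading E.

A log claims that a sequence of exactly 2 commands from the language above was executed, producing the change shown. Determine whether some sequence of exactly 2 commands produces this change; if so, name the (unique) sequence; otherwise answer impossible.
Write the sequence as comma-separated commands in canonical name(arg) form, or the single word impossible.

key: cell and facing (now E) both changed — the 2 commands mix motion and turning
initial: at (0,-1), heading W
t=1 arc(left, 4) ⇒ at (-4,-5), heading S
t=2 arc(left, 4) ⇒ at (0,-9), heading E
no other 2-command option fits: unique.

arc(left, 4), arc(left, 4)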